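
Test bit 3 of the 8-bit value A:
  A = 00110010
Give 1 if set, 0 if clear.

Bit 3 is the 4th from the right.
  00110010
      ^
That bit is 0.

Answer: 0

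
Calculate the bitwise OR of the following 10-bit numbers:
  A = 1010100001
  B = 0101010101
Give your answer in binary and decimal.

Apply | to each column (1 where either bit is 1):
  1010100001
| 0101010101
------------
  1111110101

Answer: 1111110101 (1013)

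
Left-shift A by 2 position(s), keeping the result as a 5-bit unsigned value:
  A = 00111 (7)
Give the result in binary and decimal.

Shift left by 2: drop the top 2 bit(s), append 2 zero(s) on the right.
  00111  ->  discard [00], keep [111], append 00
= 11100

Answer: 11100 (28)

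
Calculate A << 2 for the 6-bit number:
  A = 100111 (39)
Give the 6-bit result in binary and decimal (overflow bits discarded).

Shift left by 2: drop the top 2 bit(s), append 2 zero(s) on the right.
  100111  ->  discard [10], keep [0111], append 00
= 011100

Answer: 011100 (28)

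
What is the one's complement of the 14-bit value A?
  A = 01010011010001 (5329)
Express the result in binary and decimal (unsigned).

Flip each bit (0->1, 1->0):
  01010011010001
  10101100101110

Answer: 10101100101110 (11054)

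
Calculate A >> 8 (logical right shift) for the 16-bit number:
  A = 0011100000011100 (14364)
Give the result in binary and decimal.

Logical shift right by 8: drop the bottom 8 bit(s), prepend 8 zero(s) on the left.
  0011100000011100  ->  keep [00111000], discard [00011100], prepend 00000000
= 0000000000111000

Answer: 0000000000111000 (56)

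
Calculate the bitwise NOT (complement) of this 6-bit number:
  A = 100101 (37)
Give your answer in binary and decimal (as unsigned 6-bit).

Flip each bit (0->1, 1->0):
  100101
  011010

Answer: 011010 (26)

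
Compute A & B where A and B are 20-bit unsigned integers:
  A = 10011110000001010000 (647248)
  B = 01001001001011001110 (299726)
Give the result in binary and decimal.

Apply & to each column (1 only where both bits are 1):
  10011110000001010000
& 01001001001011001110
----------------------
  00001000000001000000

Answer: 00001000000001000000 (32832)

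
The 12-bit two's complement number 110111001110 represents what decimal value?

MSB is 1, so the value is negative. Find the magnitude:
1. Invert bits:  001000110001
2. Add 1:        001000110010  = 562
3. Apply sign:   -562

Answer: -562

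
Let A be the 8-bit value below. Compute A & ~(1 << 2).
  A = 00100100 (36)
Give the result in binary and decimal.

Mask = ~(1 << 2) = 11111011
Bit 2 of A is 1, so AND-ing with the mask clears it to 0.
  00100100
& 11111011
----------
  00100000

Answer: 00100000 (32)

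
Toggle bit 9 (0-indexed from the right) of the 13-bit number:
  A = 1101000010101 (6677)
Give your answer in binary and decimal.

Mask = 1 << 9 = 0001000000000
Bit 9 of A is 1; XOR with the mask flips it to 0.
  1101000010101
^ 0001000000000
---------------
  1100000010101

Answer: 1100000010101 (6165)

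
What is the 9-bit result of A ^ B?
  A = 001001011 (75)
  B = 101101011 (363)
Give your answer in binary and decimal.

Apply ^ to each column (1 where bits differ):
  001001011
^ 101101011
-----------
  100100000

Answer: 100100000 (288)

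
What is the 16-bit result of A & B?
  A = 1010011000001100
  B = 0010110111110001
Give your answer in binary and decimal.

Apply & to each column (1 only where both bits are 1):
  1010011000001100
& 0010110111110001
------------------
  0010010000000000

Answer: 0010010000000000 (9216)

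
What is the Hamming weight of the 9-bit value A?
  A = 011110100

011110100
1-bits at positions (from bit 0 = LSB): 2, 4, 5, 6, 7
Count = 5

Answer: 5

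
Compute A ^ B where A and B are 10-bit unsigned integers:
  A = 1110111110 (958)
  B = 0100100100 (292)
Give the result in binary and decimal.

Apply ^ to each column (1 where bits differ):
  1110111110
^ 0100100100
------------
  1010011010

Answer: 1010011010 (666)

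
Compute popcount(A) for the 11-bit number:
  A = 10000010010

10000010010
1-bits at positions (from bit 0 = LSB): 1, 4, 10
Count = 3

Answer: 3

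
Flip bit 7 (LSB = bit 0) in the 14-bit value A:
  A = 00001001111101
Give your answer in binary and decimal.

Mask = 1 << 7 = 00000010000000
Bit 7 of A is 0; XOR with the mask flips it to 1.
  00001001111101
^ 00000010000000
----------------
  00001011111101

Answer: 00001011111101 (765)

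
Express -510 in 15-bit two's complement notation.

1. Binary of +510:  000000111111110
2. Invert bits:     111111000000001
3. Add 1:           111111000000010

Answer: 111111000000010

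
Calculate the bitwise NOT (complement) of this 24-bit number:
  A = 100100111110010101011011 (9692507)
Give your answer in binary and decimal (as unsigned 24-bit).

Flip each bit (0->1, 1->0):
  100100111110010101011011
  011011000001101010100100

Answer: 011011000001101010100100 (7084708)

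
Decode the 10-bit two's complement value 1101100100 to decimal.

MSB is 1, so the value is negative. Find the magnitude:
1. Invert bits:  0010011011
2. Add 1:        0010011100  = 156
3. Apply sign:   -156

Answer: -156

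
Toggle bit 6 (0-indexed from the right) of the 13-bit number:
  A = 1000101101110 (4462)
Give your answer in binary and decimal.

Mask = 1 << 6 = 0000001000000
Bit 6 of A is 1; XOR with the mask flips it to 0.
  1000101101110
^ 0000001000000
---------------
  1000100101110

Answer: 1000100101110 (4398)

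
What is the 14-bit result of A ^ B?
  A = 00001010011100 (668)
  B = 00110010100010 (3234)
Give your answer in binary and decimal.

Apply ^ to each column (1 where bits differ):
  00001010011100
^ 00110010100010
----------------
  00111000111110

Answer: 00111000111110 (3646)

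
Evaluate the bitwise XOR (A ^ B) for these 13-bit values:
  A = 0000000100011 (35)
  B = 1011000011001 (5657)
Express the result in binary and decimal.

Apply ^ to each column (1 where bits differ):
  0000000100011
^ 1011000011001
---------------
  1011000111010

Answer: 1011000111010 (5690)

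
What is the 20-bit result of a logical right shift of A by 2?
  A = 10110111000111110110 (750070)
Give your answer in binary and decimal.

Logical shift right by 2: drop the bottom 2 bit(s), prepend 2 zero(s) on the left.
  10110111000111110110  ->  keep [101101110001111101], discard [10], prepend 00
= 00101101110001111101

Answer: 00101101110001111101 (187517)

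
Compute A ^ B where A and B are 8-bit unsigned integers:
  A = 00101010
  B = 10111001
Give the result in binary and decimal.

Apply ^ to each column (1 where bits differ):
  00101010
^ 10111001
----------
  10010011

Answer: 10010011 (147)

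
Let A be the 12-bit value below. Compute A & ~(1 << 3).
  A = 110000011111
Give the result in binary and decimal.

Mask = ~(1 << 3) = 111111110111
Bit 3 of A is 1, so AND-ing with the mask clears it to 0.
  110000011111
& 111111110111
--------------
  110000010111

Answer: 110000010111 (3095)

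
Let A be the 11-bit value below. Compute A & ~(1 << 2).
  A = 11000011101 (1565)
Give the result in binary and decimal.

Mask = ~(1 << 2) = 11111111011
Bit 2 of A is 1, so AND-ing with the mask clears it to 0.
  11000011101
& 11111111011
-------------
  11000011001

Answer: 11000011001 (1561)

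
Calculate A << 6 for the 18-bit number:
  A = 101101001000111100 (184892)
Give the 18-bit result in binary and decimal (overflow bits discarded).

Shift left by 6: drop the top 6 bit(s), append 6 zero(s) on the right.
  101101001000111100  ->  discard [101101], keep [001000111100], append 000000
= 001000111100000000

Answer: 001000111100000000 (36608)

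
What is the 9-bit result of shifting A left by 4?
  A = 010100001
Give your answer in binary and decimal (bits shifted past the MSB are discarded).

Shift left by 4: drop the top 4 bit(s), append 4 zero(s) on the right.
  010100001  ->  discard [0101], keep [00001], append 0000
= 000010000

Answer: 000010000 (16)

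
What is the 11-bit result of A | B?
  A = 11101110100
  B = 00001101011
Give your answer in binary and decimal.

Apply | to each column (1 where either bit is 1):
  11101110100
| 00001101011
-------------
  11101111111

Answer: 11101111111 (1919)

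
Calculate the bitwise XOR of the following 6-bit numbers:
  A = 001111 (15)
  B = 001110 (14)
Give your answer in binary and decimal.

Apply ^ to each column (1 where bits differ):
  001111
^ 001110
--------
  000001

Answer: 000001 (1)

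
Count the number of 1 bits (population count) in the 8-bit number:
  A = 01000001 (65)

01000001
1-bits at positions (from bit 0 = LSB): 0, 6
Count = 2

Answer: 2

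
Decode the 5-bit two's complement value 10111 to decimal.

MSB is 1, so the value is negative. Find the magnitude:
1. Invert bits:  01000
2. Add 1:        01001  = 9
3. Apply sign:   -9

Answer: -9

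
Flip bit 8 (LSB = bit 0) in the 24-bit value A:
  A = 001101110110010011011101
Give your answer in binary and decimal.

Mask = 1 << 8 = 000000000000000100000000
Bit 8 of A is 0; XOR with the mask flips it to 1.
  001101110110010011011101
^ 000000000000000100000000
--------------------------
  001101110110010111011101

Answer: 001101110110010111011101 (3630557)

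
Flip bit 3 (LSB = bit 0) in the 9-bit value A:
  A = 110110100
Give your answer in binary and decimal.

Mask = 1 << 3 = 000001000
Bit 3 of A is 0; XOR with the mask flips it to 1.
  110110100
^ 000001000
-----------
  110111100

Answer: 110111100 (444)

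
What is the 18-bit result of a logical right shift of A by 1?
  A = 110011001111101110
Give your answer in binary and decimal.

Logical shift right by 1: drop the bottom 1 bit(s), prepend 1 zero(s) on the left.
  110011001111101110  ->  keep [11001100111110111], discard [0], prepend 0
= 011001100111110111

Answer: 011001100111110111 (104951)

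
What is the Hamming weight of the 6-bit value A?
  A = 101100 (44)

101100
1-bits at positions (from bit 0 = LSB): 2, 3, 5
Count = 3

Answer: 3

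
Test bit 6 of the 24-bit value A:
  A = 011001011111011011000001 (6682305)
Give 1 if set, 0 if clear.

Bit 6 is the 7th from the right.
  011001011111011011000001
                   ^
That bit is 1.

Answer: 1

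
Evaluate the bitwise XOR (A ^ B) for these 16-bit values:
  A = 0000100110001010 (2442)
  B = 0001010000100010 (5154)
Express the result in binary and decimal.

Apply ^ to each column (1 where bits differ):
  0000100110001010
^ 0001010000100010
------------------
  0001110110101000

Answer: 0001110110101000 (7592)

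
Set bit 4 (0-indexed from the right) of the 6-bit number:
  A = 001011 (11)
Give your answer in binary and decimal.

Mask = 1 << 4 = 010000
Bit 4 of A is 0, so OR-ing with the mask flips it to 1.
  001011
| 010000
--------
  011011

Answer: 011011 (27)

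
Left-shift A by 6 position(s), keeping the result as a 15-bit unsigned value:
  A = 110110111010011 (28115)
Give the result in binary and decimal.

Shift left by 6: drop the top 6 bit(s), append 6 zero(s) on the right.
  110110111010011  ->  discard [110110], keep [111010011], append 000000
= 111010011000000

Answer: 111010011000000 (29888)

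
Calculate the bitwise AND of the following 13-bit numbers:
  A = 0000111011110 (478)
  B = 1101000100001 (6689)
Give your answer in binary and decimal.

Apply & to each column (1 only where both bits are 1):
  0000111011110
& 1101000100001
---------------
  0000000000000

Answer: 0000000000000 (0)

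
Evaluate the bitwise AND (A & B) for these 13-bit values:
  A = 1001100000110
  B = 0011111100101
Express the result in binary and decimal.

Apply & to each column (1 only where both bits are 1):
  1001100000110
& 0011111100101
---------------
  0001100000100

Answer: 0001100000100 (772)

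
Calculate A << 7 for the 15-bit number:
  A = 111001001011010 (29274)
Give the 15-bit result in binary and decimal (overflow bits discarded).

Shift left by 7: drop the top 7 bit(s), append 7 zero(s) on the right.
  111001001011010  ->  discard [1110010], keep [01011010], append 0000000
= 010110100000000

Answer: 010110100000000 (11520)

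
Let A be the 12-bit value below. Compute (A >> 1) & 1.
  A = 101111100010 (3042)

Bit 1 is the 2nd from the right.
  101111100010
            ^
That bit is 1.

Answer: 1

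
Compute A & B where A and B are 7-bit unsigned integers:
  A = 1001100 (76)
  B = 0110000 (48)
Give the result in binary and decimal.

Apply & to each column (1 only where both bits are 1):
  1001100
& 0110000
---------
  0000000

Answer: 0000000 (0)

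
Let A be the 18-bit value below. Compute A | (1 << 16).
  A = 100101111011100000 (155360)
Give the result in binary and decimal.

Mask = 1 << 16 = 010000000000000000
Bit 16 of A is 0, so OR-ing with the mask flips it to 1.
  100101111011100000
| 010000000000000000
--------------------
  110101111011100000

Answer: 110101111011100000 (220896)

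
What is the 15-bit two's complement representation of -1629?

1. Binary of +1629:  000011001011101
2. Invert bits:     111100110100010
3. Add 1:           111100110100011

Answer: 111100110100011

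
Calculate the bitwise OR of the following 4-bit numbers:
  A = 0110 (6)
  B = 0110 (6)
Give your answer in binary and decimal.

Apply | to each column (1 where either bit is 1):
  0110
| 0110
------
  0110

Answer: 0110 (6)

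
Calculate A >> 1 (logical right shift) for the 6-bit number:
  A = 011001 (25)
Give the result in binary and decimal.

Logical shift right by 1: drop the bottom 1 bit(s), prepend 1 zero(s) on the left.
  011001  ->  keep [01100], discard [1], prepend 0
= 001100

Answer: 001100 (12)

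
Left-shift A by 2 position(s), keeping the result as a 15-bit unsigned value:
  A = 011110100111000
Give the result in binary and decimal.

Shift left by 2: drop the top 2 bit(s), append 2 zero(s) on the right.
  011110100111000  ->  discard [01], keep [1110100111000], append 00
= 111010011100000

Answer: 111010011100000 (29920)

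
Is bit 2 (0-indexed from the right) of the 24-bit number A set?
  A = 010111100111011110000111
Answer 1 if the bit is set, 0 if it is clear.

Bit 2 is the 3rd from the right.
  010111100111011110000111
                       ^
That bit is 1.

Answer: 1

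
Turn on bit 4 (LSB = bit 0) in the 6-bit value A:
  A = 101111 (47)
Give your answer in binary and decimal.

Mask = 1 << 4 = 010000
Bit 4 of A is 0, so OR-ing with the mask flips it to 1.
  101111
| 010000
--------
  111111

Answer: 111111 (63)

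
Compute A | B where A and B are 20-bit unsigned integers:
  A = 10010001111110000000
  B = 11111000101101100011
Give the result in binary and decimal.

Apply | to each column (1 where either bit is 1):
  10010001111110000000
| 11111000101101100011
----------------------
  11111001111111100011

Answer: 11111001111111100011 (1023971)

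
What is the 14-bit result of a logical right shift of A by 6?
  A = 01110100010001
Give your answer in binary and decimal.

Logical shift right by 6: drop the bottom 6 bit(s), prepend 6 zero(s) on the left.
  01110100010001  ->  keep [01110100], discard [010001], prepend 000000
= 00000001110100

Answer: 00000001110100 (116)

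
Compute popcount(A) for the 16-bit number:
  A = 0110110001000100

0110110001000100
1-bits at positions (from bit 0 = LSB): 2, 6, 10, 11, 13, 14
Count = 6

Answer: 6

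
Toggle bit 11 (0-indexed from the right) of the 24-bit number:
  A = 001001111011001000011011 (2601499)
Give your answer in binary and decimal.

Mask = 1 << 11 = 000000000000100000000000
Bit 11 of A is 0; XOR with the mask flips it to 1.
  001001111011001000011011
^ 000000000000100000000000
--------------------------
  001001111011101000011011

Answer: 001001111011101000011011 (2603547)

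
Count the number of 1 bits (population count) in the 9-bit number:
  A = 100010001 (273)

100010001
1-bits at positions (from bit 0 = LSB): 0, 4, 8
Count = 3

Answer: 3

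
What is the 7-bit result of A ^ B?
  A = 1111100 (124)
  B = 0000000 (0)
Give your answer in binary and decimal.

Apply ^ to each column (1 where bits differ):
  1111100
^ 0000000
---------
  1111100

Answer: 1111100 (124)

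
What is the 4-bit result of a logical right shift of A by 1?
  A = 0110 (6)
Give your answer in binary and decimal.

Logical shift right by 1: drop the bottom 1 bit(s), prepend 1 zero(s) on the left.
  0110  ->  keep [011], discard [0], prepend 0
= 0011

Answer: 0011 (3)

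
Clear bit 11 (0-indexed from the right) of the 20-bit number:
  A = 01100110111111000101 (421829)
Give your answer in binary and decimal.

Mask = ~(1 << 11) = 11111111011111111111
Bit 11 of A is 1, so AND-ing with the mask clears it to 0.
  01100110111111000101
& 11111111011111111111
----------------------
  01100110011111000101

Answer: 01100110011111000101 (419781)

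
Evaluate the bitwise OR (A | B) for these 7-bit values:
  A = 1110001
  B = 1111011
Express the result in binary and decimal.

Apply | to each column (1 where either bit is 1):
  1110001
| 1111011
---------
  1111011

Answer: 1111011 (123)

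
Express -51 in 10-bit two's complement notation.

1. Binary of +51:  0000110011
2. Invert bits:     1111001100
3. Add 1:           1111001101

Answer: 1111001101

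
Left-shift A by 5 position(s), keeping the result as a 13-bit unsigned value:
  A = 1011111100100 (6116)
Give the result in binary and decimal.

Shift left by 5: drop the top 5 bit(s), append 5 zero(s) on the right.
  1011111100100  ->  discard [10111], keep [11100100], append 00000
= 1110010000000

Answer: 1110010000000 (7296)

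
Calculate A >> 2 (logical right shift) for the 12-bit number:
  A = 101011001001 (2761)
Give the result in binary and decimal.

Logical shift right by 2: drop the bottom 2 bit(s), prepend 2 zero(s) on the left.
  101011001001  ->  keep [1010110010], discard [01], prepend 00
= 001010110010

Answer: 001010110010 (690)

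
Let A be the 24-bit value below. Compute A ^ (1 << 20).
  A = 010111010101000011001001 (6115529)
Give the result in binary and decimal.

Mask = 1 << 20 = 000100000000000000000000
Bit 20 of A is 1; XOR with the mask flips it to 0.
  010111010101000011001001
^ 000100000000000000000000
--------------------------
  010011010101000011001001

Answer: 010011010101000011001001 (5066953)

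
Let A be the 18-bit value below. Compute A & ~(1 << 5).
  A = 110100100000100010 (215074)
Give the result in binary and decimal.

Mask = ~(1 << 5) = 111111111111011111
Bit 5 of A is 1, so AND-ing with the mask clears it to 0.
  110100100000100010
& 111111111111011111
--------------------
  110100100000000010

Answer: 110100100000000010 (215042)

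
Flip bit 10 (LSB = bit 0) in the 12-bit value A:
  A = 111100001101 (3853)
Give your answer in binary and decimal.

Mask = 1 << 10 = 010000000000
Bit 10 of A is 1; XOR with the mask flips it to 0.
  111100001101
^ 010000000000
--------------
  101100001101

Answer: 101100001101 (2829)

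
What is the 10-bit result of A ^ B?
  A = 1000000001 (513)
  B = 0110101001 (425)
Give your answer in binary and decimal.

Apply ^ to each column (1 where bits differ):
  1000000001
^ 0110101001
------------
  1110101000

Answer: 1110101000 (936)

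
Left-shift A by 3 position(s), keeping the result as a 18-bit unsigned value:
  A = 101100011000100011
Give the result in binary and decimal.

Shift left by 3: drop the top 3 bit(s), append 3 zero(s) on the right.
  101100011000100011  ->  discard [101], keep [100011000100011], append 000
= 100011000100011000

Answer: 100011000100011000 (143640)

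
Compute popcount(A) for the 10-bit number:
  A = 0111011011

0111011011
1-bits at positions (from bit 0 = LSB): 0, 1, 3, 4, 6, 7, 8
Count = 7

Answer: 7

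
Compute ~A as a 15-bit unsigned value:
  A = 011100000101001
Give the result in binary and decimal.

Flip each bit (0->1, 1->0):
  011100000101001
  100011111010110

Answer: 100011111010110 (18390)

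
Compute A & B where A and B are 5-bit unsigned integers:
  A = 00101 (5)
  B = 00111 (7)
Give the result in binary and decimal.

Apply & to each column (1 only where both bits are 1):
  00101
& 00111
-------
  00101

Answer: 00101 (5)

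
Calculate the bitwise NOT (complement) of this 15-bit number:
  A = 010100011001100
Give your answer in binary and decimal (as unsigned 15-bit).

Flip each bit (0->1, 1->0):
  010100011001100
  101011100110011

Answer: 101011100110011 (22323)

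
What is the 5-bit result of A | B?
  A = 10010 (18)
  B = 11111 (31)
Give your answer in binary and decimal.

Apply | to each column (1 where either bit is 1):
  10010
| 11111
-------
  11111

Answer: 11111 (31)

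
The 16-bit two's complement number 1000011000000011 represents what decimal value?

MSB is 1, so the value is negative. Find the magnitude:
1. Invert bits:  0111100111111100
2. Add 1:        0111100111111101  = 31229
3. Apply sign:   -31229

Answer: -31229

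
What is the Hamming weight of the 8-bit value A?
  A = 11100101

11100101
1-bits at positions (from bit 0 = LSB): 0, 2, 5, 6, 7
Count = 5

Answer: 5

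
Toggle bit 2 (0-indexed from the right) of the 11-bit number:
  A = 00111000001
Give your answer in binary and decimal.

Mask = 1 << 2 = 00000000100
Bit 2 of A is 0; XOR with the mask flips it to 1.
  00111000001
^ 00000000100
-------------
  00111000101

Answer: 00111000101 (453)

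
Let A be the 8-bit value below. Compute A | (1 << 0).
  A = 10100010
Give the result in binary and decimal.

Mask = 1 << 0 = 00000001
Bit 0 of A is 0, so OR-ing with the mask flips it to 1.
  10100010
| 00000001
----------
  10100011

Answer: 10100011 (163)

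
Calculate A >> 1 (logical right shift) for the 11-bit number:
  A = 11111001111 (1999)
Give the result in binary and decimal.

Logical shift right by 1: drop the bottom 1 bit(s), prepend 1 zero(s) on the left.
  11111001111  ->  keep [1111100111], discard [1], prepend 0
= 01111100111

Answer: 01111100111 (999)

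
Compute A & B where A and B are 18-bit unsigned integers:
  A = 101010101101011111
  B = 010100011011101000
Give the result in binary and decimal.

Apply & to each column (1 only where both bits are 1):
  101010101101011111
& 010100011011101000
--------------------
  000000001001001000

Answer: 000000001001001000 (584)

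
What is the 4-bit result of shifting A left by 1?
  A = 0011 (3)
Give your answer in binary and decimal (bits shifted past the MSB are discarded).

Shift left by 1: drop the top 1 bit(s), append 1 zero(s) on the right.
  0011  ->  discard [0], keep [011], append 0
= 0110

Answer: 0110 (6)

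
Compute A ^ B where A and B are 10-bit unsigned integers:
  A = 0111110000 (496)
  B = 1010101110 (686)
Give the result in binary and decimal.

Apply ^ to each column (1 where bits differ):
  0111110000
^ 1010101110
------------
  1101011110

Answer: 1101011110 (862)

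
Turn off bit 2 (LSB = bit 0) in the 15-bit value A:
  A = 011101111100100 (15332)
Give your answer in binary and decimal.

Mask = ~(1 << 2) = 111111111111011
Bit 2 of A is 1, so AND-ing with the mask clears it to 0.
  011101111100100
& 111111111111011
-----------------
  011101111100000

Answer: 011101111100000 (15328)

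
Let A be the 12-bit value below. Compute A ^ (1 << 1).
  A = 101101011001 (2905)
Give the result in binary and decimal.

Mask = 1 << 1 = 000000000010
Bit 1 of A is 0; XOR with the mask flips it to 1.
  101101011001
^ 000000000010
--------------
  101101011011

Answer: 101101011011 (2907)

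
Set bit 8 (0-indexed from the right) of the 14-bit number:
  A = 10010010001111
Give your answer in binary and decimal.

Mask = 1 << 8 = 00000100000000
Bit 8 of A is 0, so OR-ing with the mask flips it to 1.
  10010010001111
| 00000100000000
----------------
  10010110001111

Answer: 10010110001111 (9615)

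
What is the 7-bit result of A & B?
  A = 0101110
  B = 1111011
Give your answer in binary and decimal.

Apply & to each column (1 only where both bits are 1):
  0101110
& 1111011
---------
  0101010

Answer: 0101010 (42)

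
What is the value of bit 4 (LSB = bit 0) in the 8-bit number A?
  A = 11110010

Bit 4 is the 5th from the right.
  11110010
     ^
That bit is 1.

Answer: 1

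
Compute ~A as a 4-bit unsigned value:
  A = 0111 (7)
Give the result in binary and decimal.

Flip each bit (0->1, 1->0):
  0111
  1000

Answer: 1000 (8)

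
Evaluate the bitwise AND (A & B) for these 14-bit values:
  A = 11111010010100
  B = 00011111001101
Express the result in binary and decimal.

Apply & to each column (1 only where both bits are 1):
  11111010010100
& 00011111001101
----------------
  00011010000100

Answer: 00011010000100 (1668)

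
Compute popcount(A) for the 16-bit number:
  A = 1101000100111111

1101000100111111
1-bits at positions (from bit 0 = LSB): 0, 1, 2, 3, 4, 5, 8, 12, 14, 15
Count = 10

Answer: 10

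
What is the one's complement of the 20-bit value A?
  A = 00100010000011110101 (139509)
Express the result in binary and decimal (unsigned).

Flip each bit (0->1, 1->0):
  00100010000011110101
  11011101111100001010

Answer: 11011101111100001010 (909066)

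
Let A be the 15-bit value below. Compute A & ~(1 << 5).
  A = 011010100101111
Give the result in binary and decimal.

Mask = ~(1 << 5) = 111111111011111
Bit 5 of A is 1, so AND-ing with the mask clears it to 0.
  011010100101111
& 111111111011111
-----------------
  011010100001111

Answer: 011010100001111 (13583)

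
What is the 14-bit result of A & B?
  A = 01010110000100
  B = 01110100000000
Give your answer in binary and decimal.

Apply & to each column (1 only where both bits are 1):
  01010110000100
& 01110100000000
----------------
  01010100000000

Answer: 01010100000000 (5376)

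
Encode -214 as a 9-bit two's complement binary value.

1. Binary of +214:  011010110
2. Invert bits:     100101001
3. Add 1:           100101010

Answer: 100101010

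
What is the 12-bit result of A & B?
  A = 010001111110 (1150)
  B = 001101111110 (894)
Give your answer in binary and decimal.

Apply & to each column (1 only where both bits are 1):
  010001111110
& 001101111110
--------------
  000001111110

Answer: 000001111110 (126)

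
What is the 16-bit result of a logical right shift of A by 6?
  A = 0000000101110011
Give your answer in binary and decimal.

Logical shift right by 6: drop the bottom 6 bit(s), prepend 6 zero(s) on the left.
  0000000101110011  ->  keep [0000000101], discard [110011], prepend 000000
= 0000000000000101

Answer: 0000000000000101 (5)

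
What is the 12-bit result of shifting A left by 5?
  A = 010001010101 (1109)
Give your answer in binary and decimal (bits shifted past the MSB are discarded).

Shift left by 5: drop the top 5 bit(s), append 5 zero(s) on the right.
  010001010101  ->  discard [01000], keep [1010101], append 00000
= 101010100000

Answer: 101010100000 (2720)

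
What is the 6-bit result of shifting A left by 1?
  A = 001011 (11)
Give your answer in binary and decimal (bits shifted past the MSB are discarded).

Shift left by 1: drop the top 1 bit(s), append 1 zero(s) on the right.
  001011  ->  discard [0], keep [01011], append 0
= 010110

Answer: 010110 (22)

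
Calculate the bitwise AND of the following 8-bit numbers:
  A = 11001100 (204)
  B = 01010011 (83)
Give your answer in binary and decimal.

Apply & to each column (1 only where both bits are 1):
  11001100
& 01010011
----------
  01000000

Answer: 01000000 (64)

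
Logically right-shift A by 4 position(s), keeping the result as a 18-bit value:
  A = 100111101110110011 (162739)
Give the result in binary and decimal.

Logical shift right by 4: drop the bottom 4 bit(s), prepend 4 zero(s) on the left.
  100111101110110011  ->  keep [10011110111011], discard [0011], prepend 0000
= 000010011110111011

Answer: 000010011110111011 (10171)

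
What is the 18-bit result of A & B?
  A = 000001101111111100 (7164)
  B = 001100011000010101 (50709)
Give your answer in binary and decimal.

Apply & to each column (1 only where both bits are 1):
  000001101111111100
& 001100011000010101
--------------------
  000000001000010100

Answer: 000000001000010100 (532)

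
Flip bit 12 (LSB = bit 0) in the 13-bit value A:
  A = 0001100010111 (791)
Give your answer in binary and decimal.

Mask = 1 << 12 = 1000000000000
Bit 12 of A is 0; XOR with the mask flips it to 1.
  0001100010111
^ 1000000000000
---------------
  1001100010111

Answer: 1001100010111 (4887)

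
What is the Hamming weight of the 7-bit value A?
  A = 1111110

1111110
1-bits at positions (from bit 0 = LSB): 1, 2, 3, 4, 5, 6
Count = 6

Answer: 6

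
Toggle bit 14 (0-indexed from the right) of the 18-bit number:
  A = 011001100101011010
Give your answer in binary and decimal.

Mask = 1 << 14 = 000100000000000000
Bit 14 of A is 0; XOR with the mask flips it to 1.
  011001100101011010
^ 000100000000000000
--------------------
  011101100101011010

Answer: 011101100101011010 (121178)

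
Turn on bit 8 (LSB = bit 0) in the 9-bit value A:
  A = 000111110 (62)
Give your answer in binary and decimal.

Mask = 1 << 8 = 100000000
Bit 8 of A is 0, so OR-ing with the mask flips it to 1.
  000111110
| 100000000
-----------
  100111110

Answer: 100111110 (318)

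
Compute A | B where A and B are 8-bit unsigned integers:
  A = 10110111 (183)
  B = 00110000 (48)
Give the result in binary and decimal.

Apply | to each column (1 where either bit is 1):
  10110111
| 00110000
----------
  10110111

Answer: 10110111 (183)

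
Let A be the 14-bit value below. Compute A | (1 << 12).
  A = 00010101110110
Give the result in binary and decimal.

Mask = 1 << 12 = 01000000000000
Bit 12 of A is 0, so OR-ing with the mask flips it to 1.
  00010101110110
| 01000000000000
----------------
  01010101110110

Answer: 01010101110110 (5494)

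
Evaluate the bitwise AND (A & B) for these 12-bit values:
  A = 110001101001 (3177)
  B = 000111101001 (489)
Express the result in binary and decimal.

Apply & to each column (1 only where both bits are 1):
  110001101001
& 000111101001
--------------
  000001101001

Answer: 000001101001 (105)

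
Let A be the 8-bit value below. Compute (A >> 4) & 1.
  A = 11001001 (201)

Bit 4 is the 5th from the right.
  11001001
     ^
That bit is 0.

Answer: 0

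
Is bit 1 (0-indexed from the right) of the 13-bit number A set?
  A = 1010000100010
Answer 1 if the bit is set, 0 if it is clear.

Bit 1 is the 2nd from the right.
  1010000100010
             ^
That bit is 1.

Answer: 1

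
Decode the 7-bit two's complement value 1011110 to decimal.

MSB is 1, so the value is negative. Find the magnitude:
1. Invert bits:  0100001
2. Add 1:        0100010  = 34
3. Apply sign:   -34

Answer: -34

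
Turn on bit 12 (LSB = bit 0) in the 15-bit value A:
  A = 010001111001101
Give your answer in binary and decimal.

Mask = 1 << 12 = 001000000000000
Bit 12 of A is 0, so OR-ing with the mask flips it to 1.
  010001111001101
| 001000000000000
-----------------
  011001111001101

Answer: 011001111001101 (13261)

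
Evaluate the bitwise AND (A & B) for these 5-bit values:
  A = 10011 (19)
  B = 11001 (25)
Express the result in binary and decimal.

Apply & to each column (1 only where both bits are 1):
  10011
& 11001
-------
  10001

Answer: 10001 (17)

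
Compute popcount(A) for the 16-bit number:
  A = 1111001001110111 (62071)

1111001001110111
1-bits at positions (from bit 0 = LSB): 0, 1, 2, 4, 5, 6, 9, 12, 13, 14, 15
Count = 11

Answer: 11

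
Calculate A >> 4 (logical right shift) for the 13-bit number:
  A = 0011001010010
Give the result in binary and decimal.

Logical shift right by 4: drop the bottom 4 bit(s), prepend 4 zero(s) on the left.
  0011001010010  ->  keep [001100101], discard [0010], prepend 0000
= 0000001100101

Answer: 0000001100101 (101)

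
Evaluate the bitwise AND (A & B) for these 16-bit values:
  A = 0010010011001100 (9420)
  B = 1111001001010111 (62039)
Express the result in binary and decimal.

Apply & to each column (1 only where both bits are 1):
  0010010011001100
& 1111001001010111
------------------
  0010000001000100

Answer: 0010000001000100 (8260)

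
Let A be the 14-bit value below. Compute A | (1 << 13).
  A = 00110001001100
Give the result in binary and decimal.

Mask = 1 << 13 = 10000000000000
Bit 13 of A is 0, so OR-ing with the mask flips it to 1.
  00110001001100
| 10000000000000
----------------
  10110001001100

Answer: 10110001001100 (11340)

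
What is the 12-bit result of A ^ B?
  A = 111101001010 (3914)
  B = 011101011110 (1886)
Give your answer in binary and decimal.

Apply ^ to each column (1 where bits differ):
  111101001010
^ 011101011110
--------------
  100000010100

Answer: 100000010100 (2068)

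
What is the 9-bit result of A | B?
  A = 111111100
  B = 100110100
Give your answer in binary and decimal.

Apply | to each column (1 where either bit is 1):
  111111100
| 100110100
-----------
  111111100

Answer: 111111100 (508)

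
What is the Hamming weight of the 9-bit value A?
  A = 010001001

010001001
1-bits at positions (from bit 0 = LSB): 0, 3, 7
Count = 3

Answer: 3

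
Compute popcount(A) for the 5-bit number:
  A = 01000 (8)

01000
1-bits at positions (from bit 0 = LSB): 3
Count = 1

Answer: 1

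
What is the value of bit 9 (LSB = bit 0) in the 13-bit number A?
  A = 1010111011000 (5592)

Bit 9 is the 10th from the right.
  1010111011000
     ^
That bit is 0.

Answer: 0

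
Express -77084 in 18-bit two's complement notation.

1. Binary of +77084:  010010110100011100
2. Invert bits:     101101001011100011
3. Add 1:           101101001011100100

Answer: 101101001011100100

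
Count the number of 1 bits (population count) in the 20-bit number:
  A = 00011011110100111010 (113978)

00011011110100111010
1-bits at positions (from bit 0 = LSB): 1, 3, 4, 5, 8, 10, 11, 12, 13, 15, 16
Count = 11

Answer: 11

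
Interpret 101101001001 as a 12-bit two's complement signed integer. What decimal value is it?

MSB is 1, so the value is negative. Find the magnitude:
1. Invert bits:  010010110110
2. Add 1:        010010110111  = 1207
3. Apply sign:   -1207

Answer: -1207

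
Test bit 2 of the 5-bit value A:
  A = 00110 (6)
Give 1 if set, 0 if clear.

Bit 2 is the 3rd from the right.
  00110
    ^
That bit is 1.

Answer: 1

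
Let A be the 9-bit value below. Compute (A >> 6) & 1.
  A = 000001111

Bit 6 is the 7th from the right.
  000001111
    ^
That bit is 0.

Answer: 0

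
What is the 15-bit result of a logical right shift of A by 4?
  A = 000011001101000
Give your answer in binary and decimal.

Logical shift right by 4: drop the bottom 4 bit(s), prepend 4 zero(s) on the left.
  000011001101000  ->  keep [00001100110], discard [1000], prepend 0000
= 000000001100110

Answer: 000000001100110 (102)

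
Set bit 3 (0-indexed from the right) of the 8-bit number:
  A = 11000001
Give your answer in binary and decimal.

Mask = 1 << 3 = 00001000
Bit 3 of A is 0, so OR-ing with the mask flips it to 1.
  11000001
| 00001000
----------
  11001001

Answer: 11001001 (201)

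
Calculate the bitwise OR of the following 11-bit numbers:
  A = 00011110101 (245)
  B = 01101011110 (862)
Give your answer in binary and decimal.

Apply | to each column (1 where either bit is 1):
  00011110101
| 01101011110
-------------
  01111111111

Answer: 01111111111 (1023)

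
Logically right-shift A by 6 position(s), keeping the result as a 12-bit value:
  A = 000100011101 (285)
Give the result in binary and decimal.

Logical shift right by 6: drop the bottom 6 bit(s), prepend 6 zero(s) on the left.
  000100011101  ->  keep [000100], discard [011101], prepend 000000
= 000000000100

Answer: 000000000100 (4)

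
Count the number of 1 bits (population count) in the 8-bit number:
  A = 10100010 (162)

10100010
1-bits at positions (from bit 0 = LSB): 1, 5, 7
Count = 3

Answer: 3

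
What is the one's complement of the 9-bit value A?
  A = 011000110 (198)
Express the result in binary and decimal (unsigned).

Flip each bit (0->1, 1->0):
  011000110
  100111001

Answer: 100111001 (313)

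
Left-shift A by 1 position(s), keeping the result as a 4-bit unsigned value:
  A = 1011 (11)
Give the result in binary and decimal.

Shift left by 1: drop the top 1 bit(s), append 1 zero(s) on the right.
  1011  ->  discard [1], keep [011], append 0
= 0110

Answer: 0110 (6)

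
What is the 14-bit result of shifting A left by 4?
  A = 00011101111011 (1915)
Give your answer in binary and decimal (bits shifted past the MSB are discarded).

Shift left by 4: drop the top 4 bit(s), append 4 zero(s) on the right.
  00011101111011  ->  discard [0001], keep [1101111011], append 0000
= 11011110110000

Answer: 11011110110000 (14256)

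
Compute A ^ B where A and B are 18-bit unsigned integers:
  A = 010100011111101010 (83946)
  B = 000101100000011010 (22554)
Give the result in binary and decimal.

Apply ^ to each column (1 where bits differ):
  010100011111101010
^ 000101100000011010
--------------------
  010001111111110000

Answer: 010001111111110000 (73712)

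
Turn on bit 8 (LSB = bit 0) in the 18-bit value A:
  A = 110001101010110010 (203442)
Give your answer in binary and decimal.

Mask = 1 << 8 = 000000000100000000
Bit 8 of A is 0, so OR-ing with the mask flips it to 1.
  110001101010110010
| 000000000100000000
--------------------
  110001101110110010

Answer: 110001101110110010 (203698)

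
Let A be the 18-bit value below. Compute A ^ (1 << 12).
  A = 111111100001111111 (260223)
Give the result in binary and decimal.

Mask = 1 << 12 = 000001000000000000
Bit 12 of A is 1; XOR with the mask flips it to 0.
  111111100001111111
^ 000001000000000000
--------------------
  111110100001111111

Answer: 111110100001111111 (256127)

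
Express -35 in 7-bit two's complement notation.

1. Binary of +35:  0100011
2. Invert bits:     1011100
3. Add 1:           1011101

Answer: 1011101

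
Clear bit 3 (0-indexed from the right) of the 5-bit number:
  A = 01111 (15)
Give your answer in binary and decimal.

Mask = ~(1 << 3) = 10111
Bit 3 of A is 1, so AND-ing with the mask clears it to 0.
  01111
& 10111
-------
  00111

Answer: 00111 (7)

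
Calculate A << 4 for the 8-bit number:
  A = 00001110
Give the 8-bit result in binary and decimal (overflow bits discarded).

Shift left by 4: drop the top 4 bit(s), append 4 zero(s) on the right.
  00001110  ->  discard [0000], keep [1110], append 0000
= 11100000

Answer: 11100000 (224)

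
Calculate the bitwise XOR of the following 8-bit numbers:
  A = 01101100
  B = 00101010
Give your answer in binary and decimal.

Apply ^ to each column (1 where bits differ):
  01101100
^ 00101010
----------
  01000110

Answer: 01000110 (70)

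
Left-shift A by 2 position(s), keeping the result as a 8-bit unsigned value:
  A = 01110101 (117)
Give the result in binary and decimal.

Shift left by 2: drop the top 2 bit(s), append 2 zero(s) on the right.
  01110101  ->  discard [01], keep [110101], append 00
= 11010100

Answer: 11010100 (212)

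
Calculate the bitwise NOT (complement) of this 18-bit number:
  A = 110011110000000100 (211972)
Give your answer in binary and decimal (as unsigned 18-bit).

Flip each bit (0->1, 1->0):
  110011110000000100
  001100001111111011

Answer: 001100001111111011 (50171)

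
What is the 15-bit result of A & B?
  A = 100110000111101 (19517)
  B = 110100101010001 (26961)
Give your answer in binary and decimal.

Apply & to each column (1 only where both bits are 1):
  100110000111101
& 110100101010001
-----------------
  100100000010001

Answer: 100100000010001 (18449)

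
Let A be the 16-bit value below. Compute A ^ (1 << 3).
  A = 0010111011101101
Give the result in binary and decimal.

Mask = 1 << 3 = 0000000000001000
Bit 3 of A is 1; XOR with the mask flips it to 0.
  0010111011101101
^ 0000000000001000
------------------
  0010111011100101

Answer: 0010111011100101 (12005)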